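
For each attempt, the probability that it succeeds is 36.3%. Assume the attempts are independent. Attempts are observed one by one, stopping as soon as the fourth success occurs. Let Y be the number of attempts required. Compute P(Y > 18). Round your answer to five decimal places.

Needing more than 18 attempts ⇔ fewer than 4 successes in the first 18. With X ~ Binomial(18, 0.363), P(Y > 18) = P(X ≤ 3).
  k=0: C(18,0)·0.363^0·0.637^18 = 0.0002982
  k=1: C(18,1)·0.363^1·0.637^17 = 0.0030588
  k=2: C(18,2)·0.363^2·0.637^16 = 0.0148162
  k=3: C(18,3)·0.363^3·0.637^15 = 0.0450300
P(X ≤ 3) = 0.0632031

0.06320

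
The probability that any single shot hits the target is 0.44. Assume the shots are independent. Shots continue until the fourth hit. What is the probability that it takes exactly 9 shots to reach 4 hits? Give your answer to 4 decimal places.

Y = trial on which the fourth success occurs; negative binomial, r=4, p=0.44.
P(Y=9) = C(8,3) · p^4 · (1−p)^5
= 56 · 0.037481 · 0.055073 = 0.115595

0.1156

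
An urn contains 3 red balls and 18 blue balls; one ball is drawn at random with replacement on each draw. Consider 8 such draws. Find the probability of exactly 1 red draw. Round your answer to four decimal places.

X ~ Binomial(n=8, p=0.142857).
P(X=1) = C(8,1) · p^1 · (1−p)^7
= 8 · 0.14286 · 0.33992 = 0.388476

0.3885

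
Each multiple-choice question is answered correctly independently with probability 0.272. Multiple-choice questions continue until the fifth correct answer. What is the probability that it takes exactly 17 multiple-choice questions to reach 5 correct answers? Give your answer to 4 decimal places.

0.0600

Y = trial on which the fifth success occurs; negative binomial, r=5, p=0.272.
P(Y=17) = C(16,4) · p^5 · (1−p)^12
= 1820 · 0.0014888 · 0.02216 = 0.060047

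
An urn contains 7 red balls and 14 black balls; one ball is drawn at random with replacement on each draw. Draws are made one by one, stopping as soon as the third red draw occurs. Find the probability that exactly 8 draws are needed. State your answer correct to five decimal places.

Y = trial on which the third success occurs; negative binomial, r=3, p=0.333333.
P(Y=8) = C(7,2) · p^3 · (1−p)^5
= 21 · 0.037037 · 0.13169 = 0.1024234

0.10242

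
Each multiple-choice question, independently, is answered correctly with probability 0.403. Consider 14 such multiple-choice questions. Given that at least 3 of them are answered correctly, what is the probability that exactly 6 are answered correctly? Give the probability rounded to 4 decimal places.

0.2158

X ~ Binomial(14, 0.403). Want P(X=6 | X≥3) = P(X=6) / P(X≥3).
P(X=6) = C(14,6)·0.403^6·0.597^8 = 0.207577
P(X≥3) = 1 − 0.000731 − 0.006904 − 0.030293 = 0.962072
Ratio = 0.207577 / 0.962072 = 0.215761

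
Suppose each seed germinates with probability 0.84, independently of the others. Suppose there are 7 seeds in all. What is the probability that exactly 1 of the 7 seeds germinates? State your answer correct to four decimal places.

X ~ Binomial(n=7, p=0.84).
P(X=1) = C(7,1) · p^1 · (1−p)^6
= 7 · 0.84 · 1.6777e-05 = 0.000099

0.0001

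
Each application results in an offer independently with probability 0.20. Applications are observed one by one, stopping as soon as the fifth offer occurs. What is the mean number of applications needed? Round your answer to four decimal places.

Y = total applications until the fifth success; negative binomial with r=5, p=0.20.
E[Y] = r / p = 5 / 0.20 = 25.000000

25.0000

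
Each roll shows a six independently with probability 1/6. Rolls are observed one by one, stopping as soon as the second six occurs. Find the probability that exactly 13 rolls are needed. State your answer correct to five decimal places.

0.04486

Y = trial on which the second success occurs; negative binomial, r=2, p=0.166667.
P(Y=13) = C(12,1) · p^2 · (1−p)^11
= 12 · 0.027778 · 0.13459 = 0.0448627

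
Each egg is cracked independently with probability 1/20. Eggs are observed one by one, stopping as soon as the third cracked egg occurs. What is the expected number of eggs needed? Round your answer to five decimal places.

60.00000

Y = total eggs until the third success; negative binomial with r=3, p=0.05.
E[Y] = r / p = 3 / 0.05 = 60.0000000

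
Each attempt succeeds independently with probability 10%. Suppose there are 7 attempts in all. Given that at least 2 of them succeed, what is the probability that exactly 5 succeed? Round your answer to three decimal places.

X ~ Binomial(7, 0.10). Want P(X=5 | X≥2) = P(X=5) / P(X≥2).
P(X=5) = C(7,5)·0.10^5·0.90^2 = 0.00017
P(X≥2) = 1 − 0.47830 − 0.37201 = 0.14969
Ratio = 0.00017 / 0.14969 = 0.00114

0.001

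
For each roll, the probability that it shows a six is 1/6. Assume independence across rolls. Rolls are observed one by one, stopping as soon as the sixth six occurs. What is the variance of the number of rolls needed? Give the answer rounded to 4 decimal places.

Y = total rolls until the sixth success; negative binomial with r=6, p=0.166667.
Var(Y) = r(1−p)/p² = 6·0.833333 / 0.166667² = 180.000000

180.0000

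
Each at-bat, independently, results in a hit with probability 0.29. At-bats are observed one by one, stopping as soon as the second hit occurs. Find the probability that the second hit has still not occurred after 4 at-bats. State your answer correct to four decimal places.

Needing more than 4 at-bats ⇔ fewer than 2 successes in the first 4. With X ~ Binomial(4, 0.29), P(Y > 4) = P(X ≤ 1).
  k=0: C(4,0)·0.29^0·0.71^4 = 0.254117
  k=1: C(4,1)·0.29^1·0.71^3 = 0.415177
P(X ≤ 1) = 0.669294

0.6693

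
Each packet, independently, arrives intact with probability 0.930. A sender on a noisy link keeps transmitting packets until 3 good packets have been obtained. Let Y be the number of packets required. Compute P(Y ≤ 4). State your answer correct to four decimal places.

0.9733

Finishing within 4 packets ⇔ at least 3 successes in the first 4. With X ~ Binomial(4, 0.93), P(Y ≤ 4) = 1 − P(X ≤ 2).
  k=0: C(4,0)·0.93^0·0.07^4 = 0.000024
  k=1: C(4,1)·0.93^1·0.07^3 = 0.001276
  k=2: C(4,2)·0.93^2·0.07^2 = 0.025428
1 − 0.026728 = 0.973272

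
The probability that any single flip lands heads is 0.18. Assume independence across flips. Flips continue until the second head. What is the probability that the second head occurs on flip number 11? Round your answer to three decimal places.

Y = trial on which the second success occurs; negative binomial, r=2, p=0.18.
P(Y=11) = C(10,1) · p^2 · (1−p)^9
= 10 · 0.0324 · 0.16762 = 0.05431

0.054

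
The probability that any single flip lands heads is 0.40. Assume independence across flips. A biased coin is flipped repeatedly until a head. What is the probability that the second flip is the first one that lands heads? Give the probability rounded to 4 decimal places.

0.2400

Geometric (trials to first success), p = 0.40.
P(Y = 2) = (1−p)^1 · p = 0.6 · 0.40 = 0.240000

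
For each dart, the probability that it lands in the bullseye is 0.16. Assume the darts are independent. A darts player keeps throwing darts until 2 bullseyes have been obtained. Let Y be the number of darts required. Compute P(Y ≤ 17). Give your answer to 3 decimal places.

Finishing within 17 darts ⇔ at least 2 successes in the first 17. With X ~ Binomial(17, 0.16), P(Y ≤ 17) = 1 − P(X ≤ 1).
  k=0: C(17,0)·0.16^0·0.84^17 = 0.05161
  k=1: C(17,1)·0.16^1·0.84^16 = 0.16712
1 − 0.21874 = 0.78126

0.781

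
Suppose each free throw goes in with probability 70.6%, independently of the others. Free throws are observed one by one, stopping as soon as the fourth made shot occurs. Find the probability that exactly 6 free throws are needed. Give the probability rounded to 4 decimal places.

Y = trial on which the fourth success occurs; negative binomial, r=4, p=0.706.
P(Y=6) = C(5,3) · p^4 · (1−p)^2
= 10 · 0.24844 · 0.086436 = 0.214740

0.2147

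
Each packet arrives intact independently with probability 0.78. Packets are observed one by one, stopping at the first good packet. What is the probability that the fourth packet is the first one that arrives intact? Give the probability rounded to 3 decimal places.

0.008

Geometric (trials to first success), p = 0.78.
P(Y = 4) = (1−p)^3 · p = 0.010648 · 0.78 = 0.00831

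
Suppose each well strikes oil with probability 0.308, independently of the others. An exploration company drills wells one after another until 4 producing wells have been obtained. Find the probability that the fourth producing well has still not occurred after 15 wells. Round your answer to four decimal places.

Needing more than 15 wells ⇔ fewer than 4 successes in the first 15. With X ~ Binomial(15, 0.308), P(Y > 15) = P(X ≤ 3).
  k=0: C(15,0)·0.308^0·0.692^15 = 0.003996
  k=1: C(15,1)·0.308^1·0.692^14 = 0.026676
  k=2: C(15,2)·0.308^2·0.692^13 = 0.083113
  k=3: C(15,3)·0.308^3·0.692^12 = 0.160301
P(X ≤ 3) = 0.274086

0.2741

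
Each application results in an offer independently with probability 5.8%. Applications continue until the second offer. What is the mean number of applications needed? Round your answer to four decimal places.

Y = total applications until the second success; negative binomial with r=2, p=0.058.
E[Y] = r / p = 2 / 0.058 = 34.482759

34.4828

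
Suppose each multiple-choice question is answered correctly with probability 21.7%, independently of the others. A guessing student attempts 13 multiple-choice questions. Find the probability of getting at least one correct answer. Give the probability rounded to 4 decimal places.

P(at least one) = 1 − P(none) = 1 − (1 − 0.217)^13
= 1 − 0.041582 = 0.958418

0.9584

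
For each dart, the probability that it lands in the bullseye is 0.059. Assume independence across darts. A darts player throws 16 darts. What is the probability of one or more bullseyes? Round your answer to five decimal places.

0.62205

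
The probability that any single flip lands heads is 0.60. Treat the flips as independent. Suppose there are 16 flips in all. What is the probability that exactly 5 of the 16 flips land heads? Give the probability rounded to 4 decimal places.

X ~ Binomial(n=16, p=0.60).
P(X=5) = C(16,5) · p^5 · (1−p)^11
= 4368 · 0.07776 · 4.1943e-05 = 0.014246

0.0142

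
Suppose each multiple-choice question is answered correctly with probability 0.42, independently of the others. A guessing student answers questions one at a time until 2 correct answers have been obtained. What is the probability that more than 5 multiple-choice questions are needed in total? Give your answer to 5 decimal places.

0.30328

Needing more than 5 multiple-choice questions ⇔ fewer than 2 successes in the first 5. With X ~ Binomial(5, 0.42), P(Y > 5) = P(X ≤ 1).
  k=0: C(5,0)·0.42^0·0.58^5 = 0.0656357
  k=1: C(5,1)·0.42^1·0.58^4 = 0.2376464
P(X ≤ 1) = 0.3032821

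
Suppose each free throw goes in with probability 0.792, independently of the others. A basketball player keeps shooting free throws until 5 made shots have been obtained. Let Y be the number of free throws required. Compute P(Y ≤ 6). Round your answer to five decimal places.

0.63571

Finishing within 6 free throws ⇔ at least 5 successes in the first 6. With X ~ Binomial(6, 0.792), P(Y ≤ 6) = 1 − P(X ≤ 4).
  k=0: C(6,0)·0.792^0·0.208^6 = 0.0000810
  k=1: C(6,1)·0.792^1·0.208^5 = 0.0018501
  k=2: C(6,2)·0.792^2·0.208^4 = 0.0176114
  k=3: C(6,3)·0.792^3·0.208^3 = 0.0894119
  k=4: C(6,4)·0.792^4·0.208^2 = 0.2553399
1 − 0.3642943 = 0.6357057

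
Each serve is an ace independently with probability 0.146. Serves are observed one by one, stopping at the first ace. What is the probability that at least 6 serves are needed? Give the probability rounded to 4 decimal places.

Y = number of serves to the first success; geometric, p = 0.146.
P(Y > 5) = P(first 5 all fail) = (1−p)^5 = 0.454244

0.4542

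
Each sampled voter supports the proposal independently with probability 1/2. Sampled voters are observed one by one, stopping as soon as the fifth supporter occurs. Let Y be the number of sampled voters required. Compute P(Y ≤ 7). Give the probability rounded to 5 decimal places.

Finishing within 7 sampled voters ⇔ at least 5 successes in the first 7. With X ~ Binomial(7, 0.50), P(Y ≤ 7) = 1 − P(X ≤ 4).
  k=0: C(7,0)·0.50^0·0.50^7 = 0.0078125
  k=1: C(7,1)·0.50^1·0.50^6 = 0.0546875
  k=2: C(7,2)·0.50^2·0.50^5 = 0.1640625
  k=3: C(7,3)·0.50^3·0.50^4 = 0.2734375
  k=4: C(7,4)·0.50^4·0.50^3 = 0.2734375
1 − 0.7734375 = 0.2265625

0.22656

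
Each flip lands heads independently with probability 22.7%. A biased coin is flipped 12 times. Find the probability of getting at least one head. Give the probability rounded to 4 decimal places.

0.9545

P(at least one) = 1 − P(none) = 1 − (1 − 0.227)^12
= 1 − 0.045515 = 0.954485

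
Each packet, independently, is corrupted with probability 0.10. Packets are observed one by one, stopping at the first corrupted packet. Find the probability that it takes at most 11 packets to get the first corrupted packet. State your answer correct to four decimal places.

0.6862

Y = number of packets to the first success; geometric, p = 0.10.
P(Y ≤ 11) = 1 − (1−p)^11 = 1 − 0.313811 = 0.686189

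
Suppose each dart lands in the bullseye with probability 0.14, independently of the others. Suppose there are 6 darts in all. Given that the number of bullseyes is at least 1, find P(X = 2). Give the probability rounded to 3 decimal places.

0.270

X ~ Binomial(6, 0.14). Want P(X=2 | X≥1) = P(X=2) / P(X≥1).
P(X=2) = C(6,2)·0.14^2·0.86^4 = 0.16082
P(X≥1) = 1 − 0.40457 = 0.59543
Ratio = 0.16082 / 0.59543 = 0.27009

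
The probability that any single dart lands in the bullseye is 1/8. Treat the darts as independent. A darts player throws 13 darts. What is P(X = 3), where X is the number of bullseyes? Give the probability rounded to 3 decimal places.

0.147

X ~ Binomial(n=13, p=0.125).
P(X=3) = C(13,3) · p^3 · (1−p)^10
= 286 · 0.0019531 · 0.26308 = 0.14695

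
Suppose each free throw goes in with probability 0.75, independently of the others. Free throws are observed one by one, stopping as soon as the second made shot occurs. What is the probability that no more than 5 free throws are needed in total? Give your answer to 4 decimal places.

0.9844

Finishing within 5 free throws ⇔ at least 2 successes in the first 5. With X ~ Binomial(5, 0.75), P(Y ≤ 5) = 1 − P(X ≤ 1).
  k=0: C(5,0)·0.75^0·0.25^5 = 0.000977
  k=1: C(5,1)·0.75^1·0.25^4 = 0.014648
1 − 0.015625 = 0.984375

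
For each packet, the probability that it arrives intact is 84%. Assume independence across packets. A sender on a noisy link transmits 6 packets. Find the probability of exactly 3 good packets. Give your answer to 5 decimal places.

0.04855

X ~ Binomial(n=6, p=0.84).
P(X=3) = C(6,3) · p^3 · (1−p)^3
= 20 · 0.5927 · 0.004096 = 0.0485543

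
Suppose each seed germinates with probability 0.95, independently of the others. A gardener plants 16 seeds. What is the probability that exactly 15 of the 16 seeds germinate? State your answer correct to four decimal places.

0.3706

X ~ Binomial(n=16, p=0.95).
P(X=15) = C(16,15) · p^15 · (1−p)^1
= 16 · 0.46329 · 0.05 = 0.370633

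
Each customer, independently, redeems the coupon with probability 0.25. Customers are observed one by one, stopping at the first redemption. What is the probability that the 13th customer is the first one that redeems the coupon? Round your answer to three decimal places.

0.008

Geometric (trials to first success), p = 0.25.
P(Y = 13) = (1−p)^12 · p = 0.031676 · 0.25 = 0.00792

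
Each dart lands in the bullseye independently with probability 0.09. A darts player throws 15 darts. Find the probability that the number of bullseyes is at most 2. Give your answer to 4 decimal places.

X ~ Binomial(15, 0.09); P(X ≤ 2) = Σ C(15,k) p^k (1−p)^(15−k) over k:
  k=0: C(15,0)·0.09^0·0.91^15 = 0.243008
  k=1: C(15,1)·0.09^1·0.91^14 = 0.360507
  k=2: C(15,2)·0.09^2·0.91^13 = 0.249582
Total = 0.853096

0.8531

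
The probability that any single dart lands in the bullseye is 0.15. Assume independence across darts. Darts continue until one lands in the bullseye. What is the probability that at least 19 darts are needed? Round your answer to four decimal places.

Y = number of darts to the first success; geometric, p = 0.15.
P(Y > 18) = P(first 18 all fail) = (1−p)^18 = 0.053646

0.0536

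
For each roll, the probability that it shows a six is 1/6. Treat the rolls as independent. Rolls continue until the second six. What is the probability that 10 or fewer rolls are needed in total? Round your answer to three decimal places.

Finishing within 10 rolls ⇔ at least 2 successes in the first 10. With X ~ Binomial(10, 0.166667), P(Y ≤ 10) = 1 − P(X ≤ 1).
  k=0: C(10,0)·0.166667^0·0.833333^10 = 0.16151
  k=1: C(10,1)·0.166667^1·0.833333^9 = 0.32301
1 − 0.48452 = 0.51548

0.515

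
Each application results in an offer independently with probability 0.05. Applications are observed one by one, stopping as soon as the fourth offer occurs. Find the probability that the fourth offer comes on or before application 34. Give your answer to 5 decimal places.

0.08813

Finishing within 34 applications ⇔ at least 4 successes in the first 34. With X ~ Binomial(34, 0.05), P(Y ≤ 34) = 1 − P(X ≤ 3).
  k=0: C(34,0)·0.05^0·0.95^34 = 0.1748246
  k=1: C(34,1)·0.05^1·0.95^33 = 0.3128440
  k=2: C(34,2)·0.05^2·0.95^32 = 0.2716804
  k=3: C(34,3)·0.05^3·0.95^31 = 0.1525223
1 − 0.9118713 = 0.0881287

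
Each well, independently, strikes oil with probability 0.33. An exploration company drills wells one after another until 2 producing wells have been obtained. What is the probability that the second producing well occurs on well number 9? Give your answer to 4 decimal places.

Y = trial on which the second success occurs; negative binomial, r=2, p=0.33.
P(Y=9) = C(8,1) · p^2 · (1−p)^7
= 8 · 0.1089 · 0.060607 = 0.052801

0.0528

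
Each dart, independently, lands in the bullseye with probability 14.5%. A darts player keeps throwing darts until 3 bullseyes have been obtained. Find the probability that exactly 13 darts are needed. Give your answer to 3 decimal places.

0.042

Y = trial on which the third success occurs; negative binomial, r=3, p=0.145.
P(Y=13) = C(12,2) · p^3 · (1−p)^10
= 66 · 0.0030486 · 0.20877 = 0.04201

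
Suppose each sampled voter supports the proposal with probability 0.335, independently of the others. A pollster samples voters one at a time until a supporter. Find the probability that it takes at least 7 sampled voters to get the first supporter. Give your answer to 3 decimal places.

Y = number of sampled voters to the first success; geometric, p = 0.335.
P(Y > 6) = P(first 6 all fail) = (1−p)^6 = 0.08648

0.086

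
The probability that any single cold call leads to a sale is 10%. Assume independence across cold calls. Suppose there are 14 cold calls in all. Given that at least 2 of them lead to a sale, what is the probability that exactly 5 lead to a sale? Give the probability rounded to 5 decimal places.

0.01867

X ~ Binomial(14, 0.10). Want P(X=5 | X≥2) = P(X=5) / P(X≥2).
P(X=5) = C(14,5)·0.10^5·0.90^9 = 0.0077562
P(X≥2) = 1 − 0.2287679 − 0.3558612 = 0.4153709
Ratio = 0.0077562 / 0.4153709 = 0.0186729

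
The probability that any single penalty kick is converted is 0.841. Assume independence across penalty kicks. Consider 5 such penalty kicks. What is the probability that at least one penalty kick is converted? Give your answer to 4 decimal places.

P(at least one) = 1 − P(none) = 1 − (1 − 0.841)^5
= 1 − 0.000102 = 0.999898

0.9999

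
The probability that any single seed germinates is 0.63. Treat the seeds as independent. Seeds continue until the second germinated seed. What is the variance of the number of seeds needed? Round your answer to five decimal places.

1.86445

Y = total seeds until the second success; negative binomial with r=2, p=0.63.
Var(Y) = r(1−p)/p² = 2·0.37 / 0.63² = 1.8644495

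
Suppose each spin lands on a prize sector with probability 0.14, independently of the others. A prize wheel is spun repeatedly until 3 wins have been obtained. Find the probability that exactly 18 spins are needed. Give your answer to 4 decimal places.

0.0389

Y = trial on which the third success occurs; negative binomial, r=3, p=0.14.
P(Y=18) = C(17,2) · p^3 · (1−p)^15
= 136 · 0.002744 · 0.10411 = 0.038851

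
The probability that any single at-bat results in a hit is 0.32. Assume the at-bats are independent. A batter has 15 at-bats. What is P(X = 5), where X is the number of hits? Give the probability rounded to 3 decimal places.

0.213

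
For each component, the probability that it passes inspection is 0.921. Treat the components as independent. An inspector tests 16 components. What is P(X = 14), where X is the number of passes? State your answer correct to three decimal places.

0.237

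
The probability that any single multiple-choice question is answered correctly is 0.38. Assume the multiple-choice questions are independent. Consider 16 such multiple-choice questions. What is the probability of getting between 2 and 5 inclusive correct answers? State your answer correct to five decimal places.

X ~ Binomial(16, 0.38); P(2 ≤ X ≤ 5) = Σ C(16,k) p^k (1−p)^(16−k) over k:
  k=2: C(16,2)·0.38^2·0.62^14 = 0.0214898
  k=3: C(16,3)·0.38^3·0.62^13 = 0.0614654
  k=4: C(16,4)·0.38^4·0.62^12 = 0.1224351
  k=5: C(16,5)·0.38^5·0.62^11 = 0.1800981
Total = 0.3854885

0.38549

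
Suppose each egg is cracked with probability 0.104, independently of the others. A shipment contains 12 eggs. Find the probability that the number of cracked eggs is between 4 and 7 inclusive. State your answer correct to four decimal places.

X ~ Binomial(12, 0.104); P(4 ≤ X ≤ 7) = Σ C(12,k) p^k (1−p)^(12−k) over k:
  k=4: C(12,4)·0.104^4·0.896^8 = 0.024055
  k=5: C(12,5)·0.104^5·0.896^7 = 0.004467
  k=6: C(12,6)·0.104^6·0.896^6 = 0.000605
  k=7: C(12,7)·0.104^7·0.896^5 = 0.000060
Total = 0.029187

0.0292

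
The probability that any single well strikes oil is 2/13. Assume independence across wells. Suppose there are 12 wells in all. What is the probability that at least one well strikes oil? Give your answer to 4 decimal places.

P(at least one) = 1 − P(none) = 1 − (1 − 0.153846)^12
= 1 − 0.134708 = 0.865292

0.8653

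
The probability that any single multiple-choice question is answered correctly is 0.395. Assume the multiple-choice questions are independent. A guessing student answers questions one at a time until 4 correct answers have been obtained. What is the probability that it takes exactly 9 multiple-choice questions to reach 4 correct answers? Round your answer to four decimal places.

Y = trial on which the fourth success occurs; negative binomial, r=4, p=0.395.
P(Y=9) = C(8,3) · p^4 · (1−p)^5
= 56 · 0.024344 · 0.081054 = 0.110498

0.1105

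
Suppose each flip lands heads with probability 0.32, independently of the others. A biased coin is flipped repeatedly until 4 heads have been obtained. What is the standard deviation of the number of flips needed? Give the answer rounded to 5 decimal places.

5.15388

Y = total flips until the fourth success; negative binomial with r=4, p=0.32.
SD(Y) = √[r(1−p)/p²] = √(26.5625000) = 5.1538820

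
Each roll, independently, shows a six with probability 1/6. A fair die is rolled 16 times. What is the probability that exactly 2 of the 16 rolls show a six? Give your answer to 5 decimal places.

0.25962

X ~ Binomial(n=16, p=0.166667).
P(X=2) = C(16,2) · p^2 · (1−p)^14
= 120 · 0.027778 · 0.077887 = 0.2596219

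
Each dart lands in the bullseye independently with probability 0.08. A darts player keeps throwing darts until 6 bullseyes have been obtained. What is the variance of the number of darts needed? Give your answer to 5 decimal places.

862.50000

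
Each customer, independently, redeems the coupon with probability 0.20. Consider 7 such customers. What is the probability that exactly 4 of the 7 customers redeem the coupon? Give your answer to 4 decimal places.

0.0287

X ~ Binomial(n=7, p=0.20).
P(X=4) = C(7,4) · p^4 · (1−p)^3
= 35 · 0.0016 · 0.512 = 0.028672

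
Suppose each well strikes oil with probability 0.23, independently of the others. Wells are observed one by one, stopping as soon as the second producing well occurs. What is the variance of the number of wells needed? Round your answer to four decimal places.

Y = total wells until the second success; negative binomial with r=2, p=0.23.
Var(Y) = r(1−p)/p² = 2·0.77 / 0.23² = 29.111531

29.1115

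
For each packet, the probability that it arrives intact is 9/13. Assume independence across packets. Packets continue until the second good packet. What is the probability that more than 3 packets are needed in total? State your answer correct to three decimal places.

0.226

Needing more than 3 packets ⇔ fewer than 2 successes in the first 3. With X ~ Binomial(3, 0.692308), P(Y > 3) = P(X ≤ 1).
  k=0: C(3,0)·0.692308^0·0.307692^3 = 0.02913
  k=1: C(3,1)·0.692308^1·0.307692^2 = 0.19663
P(X ≤ 1) = 0.22576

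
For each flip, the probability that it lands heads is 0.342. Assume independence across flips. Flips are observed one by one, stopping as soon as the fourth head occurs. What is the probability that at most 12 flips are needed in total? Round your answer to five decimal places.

Finishing within 12 flips ⇔ at least 4 successes in the first 12. With X ~ Binomial(12, 0.342), P(Y ≤ 12) = 1 − P(X ≤ 3).
  k=0: C(12,0)·0.342^0·0.658^12 = 0.0065873
  k=1: C(12,1)·0.342^1·0.658^11 = 0.0410858
  k=2: C(12,2)·0.342^2·0.658^10 = 0.1174506
  k=3: C(12,3)·0.342^3·0.658^9 = 0.2034858
1 − 0.3686095 = 0.6313905

0.63139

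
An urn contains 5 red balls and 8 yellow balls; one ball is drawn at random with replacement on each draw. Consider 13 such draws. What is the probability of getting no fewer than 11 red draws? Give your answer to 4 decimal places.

0.0009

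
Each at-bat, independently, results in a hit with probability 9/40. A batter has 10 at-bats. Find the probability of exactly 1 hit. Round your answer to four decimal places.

X ~ Binomial(n=10, p=0.225).
P(X=1) = C(10,1) · p^1 · (1−p)^9
= 10 · 0.225 · 0.10086 = 0.226933

0.2269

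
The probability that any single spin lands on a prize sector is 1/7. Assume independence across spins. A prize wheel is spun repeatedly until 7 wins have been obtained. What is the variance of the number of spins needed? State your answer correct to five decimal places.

294.00000

Y = total spins until the seventh success; negative binomial with r=7, p=0.142857.
Var(Y) = r(1−p)/p² = 7·0.857143 / 0.142857² = 294.0000000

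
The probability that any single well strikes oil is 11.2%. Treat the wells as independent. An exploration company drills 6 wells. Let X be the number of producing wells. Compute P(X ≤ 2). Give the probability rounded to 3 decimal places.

X ~ Binomial(6, 0.112); P(X ≤ 2) = Σ C(6,k) p^k (1−p)^(6−k) over k:
  k=0: C(6,0)·0.112^0·0.888^6 = 0.49032
  k=1: C(6,1)·0.112^1·0.888^5 = 0.37105
  k=2: C(6,2)·0.112^2·0.888^4 = 0.11700
Total = 0.97837

0.978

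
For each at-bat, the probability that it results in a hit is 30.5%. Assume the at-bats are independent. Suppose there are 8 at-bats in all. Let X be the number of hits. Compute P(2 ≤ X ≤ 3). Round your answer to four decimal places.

X ~ Binomial(8, 0.305); P(2 ≤ X ≤ 3) = Σ C(8,k) p^k (1−p)^(8−k) over k:
  k=2: C(8,2)·0.305^2·0.695^6 = 0.293539
  k=3: C(8,3)·0.305^3·0.695^5 = 0.257639
Total = 0.551178

0.5512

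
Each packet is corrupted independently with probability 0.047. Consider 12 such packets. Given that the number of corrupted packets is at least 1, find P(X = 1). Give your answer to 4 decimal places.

0.7569

X ~ Binomial(12, 0.047). Want P(X=1 | X≥1) = P(X=1) / P(X≥1).
P(X=1) = C(12,1)·0.047^1·0.953^11 = 0.332125
P(X≥1) = 1 − 0.561196 = 0.438804
Ratio = 0.332125 / 0.438804 = 0.756886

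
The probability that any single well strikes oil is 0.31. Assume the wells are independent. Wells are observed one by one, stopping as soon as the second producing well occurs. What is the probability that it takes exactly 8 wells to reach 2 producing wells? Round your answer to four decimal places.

0.0726

Y = trial on which the second success occurs; negative binomial, r=2, p=0.31.
P(Y=8) = C(7,1) · p^2 · (1−p)^6
= 7 · 0.0961 · 0.10792 = 0.072597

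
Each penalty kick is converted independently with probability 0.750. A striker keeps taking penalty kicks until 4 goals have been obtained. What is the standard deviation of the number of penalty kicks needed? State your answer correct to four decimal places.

Y = total penalty kicks until the fourth success; negative binomial with r=4, p=0.75.
SD(Y) = √[r(1−p)/p²] = √(1.777778) = 1.333333

1.3333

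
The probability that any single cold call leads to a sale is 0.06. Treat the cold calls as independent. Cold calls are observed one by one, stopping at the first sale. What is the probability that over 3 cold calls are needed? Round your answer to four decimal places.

0.8306

Y = number of cold calls to the first success; geometric, p = 0.06.
P(Y > 3) = P(first 3 all fail) = (1−p)^3 = 0.830584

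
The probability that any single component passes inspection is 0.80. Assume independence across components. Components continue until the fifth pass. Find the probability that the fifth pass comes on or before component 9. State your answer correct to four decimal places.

0.9804

Finishing within 9 components ⇔ at least 5 successes in the first 9. With X ~ Binomial(9, 0.80), P(Y ≤ 9) = 1 − P(X ≤ 4).
  k=0: C(9,0)·0.80^0·0.20^9 = 0.000001
  k=1: C(9,1)·0.80^1·0.20^8 = 0.000018
  k=2: C(9,2)·0.80^2·0.20^7 = 0.000295
  k=3: C(9,3)·0.80^3·0.20^6 = 0.002753
  k=4: C(9,4)·0.80^4·0.20^5 = 0.016515
1 − 0.019581 = 0.980419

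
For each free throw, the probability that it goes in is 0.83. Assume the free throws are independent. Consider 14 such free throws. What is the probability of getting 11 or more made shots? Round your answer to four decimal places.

0.7962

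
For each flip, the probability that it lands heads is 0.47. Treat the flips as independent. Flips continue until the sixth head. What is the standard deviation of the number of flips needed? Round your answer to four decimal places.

3.7942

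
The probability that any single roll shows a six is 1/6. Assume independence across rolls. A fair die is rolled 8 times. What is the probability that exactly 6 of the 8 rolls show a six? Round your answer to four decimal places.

0.0004

X ~ Binomial(n=8, p=0.166667).
P(X=6) = C(8,6) · p^6 · (1−p)^2
= 28 · 2.1433e-05 · 0.69444 = 0.000417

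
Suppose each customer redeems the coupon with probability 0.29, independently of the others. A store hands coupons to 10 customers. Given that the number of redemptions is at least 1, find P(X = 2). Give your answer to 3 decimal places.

0.253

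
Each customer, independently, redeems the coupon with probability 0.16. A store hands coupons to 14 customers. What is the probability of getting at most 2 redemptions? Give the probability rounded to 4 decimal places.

0.6068

X ~ Binomial(14, 0.16); P(X ≤ 2) = Σ C(14,k) p^k (1−p)^(14−k) over k:
  k=0: C(14,0)·0.16^0·0.84^14 = 0.087078
  k=1: C(14,1)·0.16^1·0.84^13 = 0.232209
  k=2: C(14,2)·0.16^2·0.84^12 = 0.287497
Total = 0.606784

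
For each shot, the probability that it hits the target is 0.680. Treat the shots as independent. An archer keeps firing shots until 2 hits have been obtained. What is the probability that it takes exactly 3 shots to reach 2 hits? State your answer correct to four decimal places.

0.2959

Y = trial on which the second success occurs; negative binomial, r=2, p=0.68.
P(Y=3) = C(2,1) · p^2 · (1−p)^1
= 2 · 0.4624 · 0.32 = 0.295936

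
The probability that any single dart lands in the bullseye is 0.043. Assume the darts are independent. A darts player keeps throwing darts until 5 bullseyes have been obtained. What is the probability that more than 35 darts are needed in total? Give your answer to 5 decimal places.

0.98373

Needing more than 35 darts ⇔ fewer than 5 successes in the first 35. With X ~ Binomial(35, 0.043), P(Y > 35) = P(X ≤ 4).
  k=0: C(35,0)·0.043^0·0.957^35 = 0.2147424
  k=1: C(35,1)·0.043^1·0.957^34 = 0.3377088
  k=2: C(35,2)·0.043^2·0.957^33 = 0.2579573
  k=3: C(35,3)·0.043^3·0.957^32 = 0.1274961
  k=4: C(35,4)·0.043^4·0.957^31 = 0.0458293
P(X ≤ 4) = 0.9837340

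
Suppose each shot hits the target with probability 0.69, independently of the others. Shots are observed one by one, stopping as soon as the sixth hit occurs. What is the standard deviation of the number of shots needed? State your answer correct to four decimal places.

1.9765

Y = total shots until the sixth success; negative binomial with r=6, p=0.69.
SD(Y) = √[r(1−p)/p²] = √(3.906742) = 1.976548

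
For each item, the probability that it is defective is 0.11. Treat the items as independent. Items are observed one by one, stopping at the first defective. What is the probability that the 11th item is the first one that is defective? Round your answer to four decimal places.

Geometric (trials to first success), p = 0.11.
P(Y = 11) = (1−p)^10 · p = 0.31182 · 0.11 = 0.034300

0.0343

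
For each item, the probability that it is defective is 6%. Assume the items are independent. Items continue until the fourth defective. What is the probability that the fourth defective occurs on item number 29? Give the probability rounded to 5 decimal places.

Y = trial on which the fourth success occurs; negative binomial, r=4, p=0.06.
P(Y=29) = C(28,3) · p^4 · (1−p)^25
= 3276 · 1.296e-05 · 0.21291 = 0.0090395

0.00904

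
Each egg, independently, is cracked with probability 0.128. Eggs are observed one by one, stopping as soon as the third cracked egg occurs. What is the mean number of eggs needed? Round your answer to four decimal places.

23.4375

Y = total eggs until the third success; negative binomial with r=3, p=0.128.
E[Y] = r / p = 3 / 0.128 = 23.437500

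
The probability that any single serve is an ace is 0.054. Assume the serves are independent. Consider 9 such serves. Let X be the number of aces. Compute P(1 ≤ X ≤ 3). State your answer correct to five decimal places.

X ~ Binomial(9, 0.054); P(1 ≤ X ≤ 3) = Σ C(9,k) p^k (1−p)^(9−k) over k:
  k=1: C(9,1)·0.054^1·0.946^8 = 0.3117205
  k=2: C(9,2)·0.054^2·0.946^7 = 0.0711751
  k=3: C(9,3)·0.054^3·0.946^6 = 0.0094800
Total = 0.3923756

0.39238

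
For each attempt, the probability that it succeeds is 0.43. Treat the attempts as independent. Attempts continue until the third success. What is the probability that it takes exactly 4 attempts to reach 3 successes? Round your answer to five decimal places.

0.13596

Y = trial on which the third success occurs; negative binomial, r=3, p=0.43.
P(Y=4) = C(3,2) · p^3 · (1−p)^1
= 3 · 0.079507 · 0.57 = 0.1359570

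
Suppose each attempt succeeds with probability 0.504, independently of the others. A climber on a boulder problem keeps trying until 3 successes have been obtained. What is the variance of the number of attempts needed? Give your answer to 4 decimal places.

Y = total attempts until the third success; negative binomial with r=3, p=0.504.
Var(Y) = r(1−p)/p² = 3·0.496 / 0.504² = 5.857899

5.8579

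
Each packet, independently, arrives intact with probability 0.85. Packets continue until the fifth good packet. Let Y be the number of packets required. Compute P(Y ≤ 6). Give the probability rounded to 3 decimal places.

Finishing within 6 packets ⇔ at least 5 successes in the first 6. With X ~ Binomial(6, 0.85), P(Y ≤ 6) = 1 − P(X ≤ 4).
  k=0: C(6,0)·0.85^0·0.15^6 = 0.00001
  k=1: C(6,1)·0.85^1·0.15^5 = 0.00039
  k=2: C(6,2)·0.85^2·0.15^4 = 0.00549
  k=3: C(6,3)·0.85^3·0.15^3 = 0.04145
  k=4: C(6,4)·0.85^4·0.15^2 = 0.17618
1 − 0.22352 = 0.77648

0.776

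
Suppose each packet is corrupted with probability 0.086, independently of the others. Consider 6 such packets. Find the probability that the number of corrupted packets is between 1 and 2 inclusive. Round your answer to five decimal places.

0.40656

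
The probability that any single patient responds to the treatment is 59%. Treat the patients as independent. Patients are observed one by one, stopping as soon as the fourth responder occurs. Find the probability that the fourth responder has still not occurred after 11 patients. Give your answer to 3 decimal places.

0.034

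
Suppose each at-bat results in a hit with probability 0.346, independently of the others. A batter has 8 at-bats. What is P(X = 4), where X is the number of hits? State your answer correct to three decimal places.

0.184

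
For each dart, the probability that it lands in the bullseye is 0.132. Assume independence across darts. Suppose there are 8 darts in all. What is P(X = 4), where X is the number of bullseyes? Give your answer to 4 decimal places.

X ~ Binomial(n=8, p=0.132).
P(X=4) = C(8,4) · p^4 · (1−p)^4
= 70 · 0.0003036 · 0.56765 = 0.012063

0.0121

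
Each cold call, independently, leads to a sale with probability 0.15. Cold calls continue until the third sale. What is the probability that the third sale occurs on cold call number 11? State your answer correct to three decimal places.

Y = trial on which the third success occurs; negative binomial, r=3, p=0.15.
P(Y=11) = C(10,2) · p^3 · (1−p)^8
= 45 · 0.003375 · 0.27249 = 0.04138

0.041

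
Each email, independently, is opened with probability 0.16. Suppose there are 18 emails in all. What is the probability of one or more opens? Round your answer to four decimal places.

P(at least one) = 1 − P(none) = 1 − (1 − 0.16)^18
= 1 − 0.043354 = 0.956646

0.9566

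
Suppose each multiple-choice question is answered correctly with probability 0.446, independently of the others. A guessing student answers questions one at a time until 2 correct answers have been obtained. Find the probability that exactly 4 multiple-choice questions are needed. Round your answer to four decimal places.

Y = trial on which the second success occurs; negative binomial, r=2, p=0.446.
P(Y=4) = C(3,1) · p^2 · (1−p)^2
= 3 · 0.19892 · 0.30692 = 0.183152

0.1832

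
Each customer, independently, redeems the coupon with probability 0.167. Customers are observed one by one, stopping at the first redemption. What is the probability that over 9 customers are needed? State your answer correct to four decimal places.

0.1931

Y = number of customers to the first success; geometric, p = 0.167.
P(Y > 9) = P(first 9 all fail) = (1−p)^9 = 0.193110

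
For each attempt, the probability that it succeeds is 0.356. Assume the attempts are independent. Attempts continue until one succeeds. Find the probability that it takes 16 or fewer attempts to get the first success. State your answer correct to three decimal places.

Y = number of attempts to the first success; geometric, p = 0.356.
P(Y ≤ 16) = 1 − (1−p)^16 = 1 − 0.00088 = 0.99912

0.999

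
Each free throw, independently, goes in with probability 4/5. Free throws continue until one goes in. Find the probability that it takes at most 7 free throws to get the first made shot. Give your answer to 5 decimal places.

Y = number of free throws to the first success; geometric, p = 0.80.
P(Y ≤ 7) = 1 − (1−p)^7 = 1 − 0.0000128 = 0.9999872

0.99999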